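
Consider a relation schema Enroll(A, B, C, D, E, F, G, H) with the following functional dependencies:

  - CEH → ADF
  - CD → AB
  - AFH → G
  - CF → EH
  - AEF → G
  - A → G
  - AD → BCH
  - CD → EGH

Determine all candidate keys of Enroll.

{A, D}⁺: A→G adds G; AD→BCH adds B, C, H; CD→EGH adds E; CEH→ADF adds F → {A, B, C, D, E, F, G, H}. Minimal: {D}⁺ = {D}; {A}⁺ = {A, G} — none reach the full schema.
{C, D}⁺: CD→AB adds A, B; A→G adds G; AD→BCH adds H; CD→EGH adds E; CEH→ADF adds F → {A, B, C, D, E, F, G, H}. Minimal: {D}⁺ = {D}; {C}⁺ = {C} — none reach the full schema.
{C, F}⁺: CF→EH adds E, H; CEH→ADF adds A, D; CD→AB adds B; AFH→G adds G → {A, B, C, D, E, F, G, H}. Minimal: {F}⁺ = {F}; {C}⁺ = {C} — none reach the full schema.
{C, E, H}⁺: CEH→ADF adds A, D, F; CD→AB adds B; AFH→G adds G → {A, B, C, D, E, F, G, H}. Minimal: {E, H}⁺ = {E, H}; {C, H}⁺ = {C, H}; {C, E}⁺ = {C, E} — none reach the full schema.

(A, D), (C, D), (C, F), (C, E, H)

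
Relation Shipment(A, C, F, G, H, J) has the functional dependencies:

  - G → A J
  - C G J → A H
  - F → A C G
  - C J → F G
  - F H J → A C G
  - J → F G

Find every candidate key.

{F}; {G}; {J}

{F}⁺: F→ACG adds A, C, G; G→AJ adds J; CGJ→AH adds H → {A, C, F, G, H, J}.
{G}⁺: G→AJ adds A, J; J→FG adds F; F→ACG adds C; CGJ→AH adds H → {A, C, F, G, H, J}.
{J}⁺: J→FG adds F, G; G→AJ adds A; F→ACG adds C; CGJ→AH adds H → {A, C, F, G, H, J}.
Any other superkey contains one of these as a subset, so there are no further candidate keys.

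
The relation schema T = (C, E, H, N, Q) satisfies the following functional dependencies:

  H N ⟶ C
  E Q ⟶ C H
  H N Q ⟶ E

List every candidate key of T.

Attributes N, Q never appear on any right-hand side, so every candidate key must contain {N, Q}.
{N, Q}⁺ = {N, Q}, which is not all of the schema, so we must add further attributes.
{E, N, Q}⁺: EQ→CH adds C, H → {C, E, H, N, Q}.
{H, N, Q}⁺: HN→C adds C; HNQ→E adds E → {C, E, H, N, Q}.

(E, N, Q); (H, N, Q)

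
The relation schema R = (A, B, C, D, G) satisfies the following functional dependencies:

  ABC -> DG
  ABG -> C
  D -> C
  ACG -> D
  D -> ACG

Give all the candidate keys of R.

(B, D), (A, B, C), (A, B, G)

Attribute B never appears on the right-hand side of any dependency, so B must belong to every candidate key.
{B}⁺ = {B}, which is not all of the schema, so we must add further attributes.
{B, D}⁺: D→C adds C; D→ACG adds A, G → {A, B, C, D, G}. Minimal: {D}⁺ = {A, C, D, G}; {B}⁺ = {B} — none reach the full schema.
{A, B, C}⁺: ABC→DG adds D, G → {A, B, C, D, G}. Minimal: {B, C}⁺ = {B, C}; {A, C}⁺ = {A, C}; {A, B}⁺ = {A, B} — none reach the full schema.
{A, B, G}⁺: ABG→C adds C; ACG→D adds D → {A, B, C, D, G}. Minimal: {B, G}⁺ = {B, G}; {A, G}⁺ = {A, G}; {A, B}⁺ = {A, B} — none reach the full schema.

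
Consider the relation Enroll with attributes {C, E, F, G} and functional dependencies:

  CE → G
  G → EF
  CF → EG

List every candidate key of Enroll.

Attribute C never appears on the right-hand side of any dependency, so C must belong to every candidate key.
{C}⁺ = {C}, which is not all of the schema, so we must add further attributes.
{C, E}⁺: CE→G adds G; G→EF adds F → {C, E, F, G}. Minimal: {E}⁺ = {E}; {C}⁺ = {C} — none reach the full schema.
{C, F}⁺: CF→EG adds E, G → {C, E, F, G}. Minimal: {F}⁺ = {F}; {C}⁺ = {C} — none reach the full schema.
{C, G}⁺: G→EF adds E, F → {C, E, F, G}. Minimal: {G}⁺ = {E, F, G}; {C}⁺ = {C} — none reach the full schema.
Any other superkey contains one of these as a subset, so there are no further candidate keys.

(C, E); (C, F); (C, G)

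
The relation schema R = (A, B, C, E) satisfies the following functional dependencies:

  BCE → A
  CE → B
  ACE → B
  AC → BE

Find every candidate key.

AC, CE

{A, C}⁺: AC→BE adds B, E → {A, B, C, E}. Minimal: {C}⁺ = {C}; {A}⁺ = {A} — none reach the full schema.
{C, E}⁺: CE→B adds B; BCE→A adds A → {A, B, C, E}. Minimal: {E}⁺ = {E}; {C}⁺ = {C} — none reach the full schema.
Any other superkey contains one of these as a subset, so there are no further candidate keys.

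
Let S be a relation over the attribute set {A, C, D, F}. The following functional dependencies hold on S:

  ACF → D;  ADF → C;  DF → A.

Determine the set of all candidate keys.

Attribute F never appears on the right-hand side of any dependency, so F must belong to every candidate key.
{F}⁺ = {F}, which is not all of the schema, so we must add further attributes.
{D, F}⁺: DF→A adds A; ADF→C adds C → {A, C, D, F}. Minimal: {F}⁺ = {F}; {D}⁺ = {D} — none reach the full schema.
{A, C, F}⁺: ACF→D adds D → {A, C, D, F}. Minimal: {C, F}⁺ = {C, F}; {A, F}⁺ = {A, F}; {A, C}⁺ = {A, C} — none reach the full schema.

{D, F}, {A, C, F}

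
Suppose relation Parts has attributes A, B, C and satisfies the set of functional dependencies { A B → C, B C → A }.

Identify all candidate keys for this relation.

AB, BC

{A, B}⁺: AB→C adds C → {A, B, C}. Minimal: {B}⁺ = {B}; {A}⁺ = {A} — none reach the full schema.
{B, C}⁺: BC→A adds A → {A, B, C}. Minimal: {C}⁺ = {C}; {B}⁺ = {B} — none reach the full schema.
Any other superkey contains one of these as a subset, so there are no further candidate keys.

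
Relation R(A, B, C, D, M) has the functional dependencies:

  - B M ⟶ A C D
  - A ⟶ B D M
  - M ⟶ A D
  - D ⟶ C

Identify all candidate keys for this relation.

A; M

{A}⁺: A→BDM adds B, D, M; D→C adds C → {A, B, C, D, M}.
{M}⁺: M→AD adds A, D; D→C adds C; A→BDM adds B → {A, B, C, D, M}.
Any other superkey contains one of these as a subset, so there are no further candidate keys.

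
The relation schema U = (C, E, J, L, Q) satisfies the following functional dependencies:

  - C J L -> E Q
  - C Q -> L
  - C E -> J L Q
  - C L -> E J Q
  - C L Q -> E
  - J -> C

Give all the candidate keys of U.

{C, E}⁺: CE→JLQ adds J, L, Q → {C, E, J, L, Q}. Minimal: {E}⁺ = {E}; {C}⁺ = {C} — none reach the full schema.
{C, L}⁺: CL→EJQ adds E, J, Q → {C, E, J, L, Q}. Minimal: {L}⁺ = {L}; {C}⁺ = {C} — none reach the full schema.
{C, Q}⁺: CQ→L adds L; CL→EJQ adds E, J → {C, E, J, L, Q}. Minimal: {Q}⁺ = {Q}; {C}⁺ = {C} — none reach the full schema.
{E, J}⁺: J→C adds C; CE→JLQ adds L, Q → {C, E, J, L, Q}. Minimal: {J}⁺ = {C, J}; {E}⁺ = {E} — none reach the full schema.
{J, L}⁺: J→C adds C; CJL→EQ adds E, Q → {C, E, J, L, Q}. Minimal: {L}⁺ = {L}; {J}⁺ = {C, J} — none reach the full schema.
{J, Q}⁺: J→C adds C; CQ→L adds L; CL→EJQ adds E → {C, E, J, L, Q}. Minimal: {Q}⁺ = {Q}; {J}⁺ = {C, J} — none reach the full schema.
Any other superkey contains one of these as a subset, so there are no further candidate keys.

(C, E), (C, L), (C, Q), (E, J), (J, L), (J, Q)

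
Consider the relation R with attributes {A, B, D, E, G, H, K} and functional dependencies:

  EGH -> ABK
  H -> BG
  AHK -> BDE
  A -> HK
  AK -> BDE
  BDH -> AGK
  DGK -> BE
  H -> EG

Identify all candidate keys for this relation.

(A); (H)

{A}⁺: A→HK adds H, K; AK→BDE adds B, D, E; BDH→AGK adds G → {A, B, D, E, G, H, K}.
{H}⁺: H→BG adds B, G; H→EG adds E; EGH→ABK adds A, K; AHK→BDE adds D → {A, B, D, E, G, H, K}.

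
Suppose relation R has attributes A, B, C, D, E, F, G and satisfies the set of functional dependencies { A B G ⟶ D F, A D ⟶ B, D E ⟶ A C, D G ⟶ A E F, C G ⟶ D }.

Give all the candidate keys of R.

{C, G}, {D, G}, {A, B, G}

{C, G}⁺: CG→D adds D; DG→AEF adds A, E, F; AD→B adds B → {A, B, C, D, E, F, G}. Minimal: {G}⁺ = {G}; {C}⁺ = {C} — none reach the full schema.
{D, G}⁺: DG→AEF adds A, E, F; AD→B adds B; DE→AC adds C → {A, B, C, D, E, F, G}. Minimal: {G}⁺ = {G}; {D}⁺ = {D} — none reach the full schema.
{A, B, G}⁺: ABG→DF adds D, F; DG→AEF adds E; DE→AC adds C → {A, B, C, D, E, F, G}. Minimal: {B, G}⁺ = {B, G}; {A, G}⁺ = {A, G}; {A, B}⁺ = {A, B} — none reach the full schema.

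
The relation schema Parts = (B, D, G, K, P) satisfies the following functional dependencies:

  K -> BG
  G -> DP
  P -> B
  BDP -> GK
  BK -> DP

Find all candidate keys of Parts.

{G}; {K}; {D, P}

{G}⁺: G→DP adds D, P; P→B adds B; BDP→GK adds K → {B, D, G, K, P}.
{K}⁺: K→BG adds B, G; G→DP adds D, P → {B, D, G, K, P}.
{D, P}⁺: P→B adds B; BDP→GK adds G, K → {B, D, G, K, P}. Minimal: {P}⁺ = {B, P}; {D}⁺ = {D} — none reach the full schema.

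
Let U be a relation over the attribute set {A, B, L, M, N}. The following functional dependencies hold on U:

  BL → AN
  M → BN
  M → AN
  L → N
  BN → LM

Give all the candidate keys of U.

{M}⁺: M→BN adds B, N; M→AN adds A; BN→LM adds L → {A, B, L, M, N}.
{B, L}⁺: BL→AN adds A, N; BN→LM adds M → {A, B, L, M, N}. Minimal: {L}⁺ = {L, N}; {B}⁺ = {B} — none reach the full schema.
{B, N}⁺: BN→LM adds L, M; BL→AN adds A → {A, B, L, M, N}. Minimal: {N}⁺ = {N}; {B}⁺ = {B} — none reach the full schema.

{M}, {B, L}, {B, N}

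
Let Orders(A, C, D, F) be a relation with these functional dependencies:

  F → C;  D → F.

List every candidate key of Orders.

(A, D)

Attributes A, D never appear on any right-hand side, so every candidate key must contain {A, D}.
{A, D}⁺ = {A, C, D, F}, which is all of the schema, so {A, D} is the only candidate key.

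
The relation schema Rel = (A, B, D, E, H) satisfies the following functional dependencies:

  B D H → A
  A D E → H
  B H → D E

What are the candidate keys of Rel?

(B, H); (A, B, D, E)

{B, H}⁺: BH→DE adds D, E; BDH→A adds A → {A, B, D, E, H}. Minimal: {H}⁺ = {H}; {B}⁺ = {B} — none reach the full schema.
{A, B, D, E}⁺: ADE→H adds H → {A, B, D, E, H}. Minimal: {B, D, E}⁺ = {B, D, E}; {A, D, E}⁺ = {A, D, E, H}; {A, B, E}⁺ = {A, B, E}; … — none reach the full schema.
Any other superkey contains one of these as a subset, so there are no further candidate keys.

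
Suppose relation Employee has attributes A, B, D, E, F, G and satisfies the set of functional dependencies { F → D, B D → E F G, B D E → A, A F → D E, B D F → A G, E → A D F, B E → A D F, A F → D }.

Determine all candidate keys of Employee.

(B, D), (B, E), (B, F)

Attribute B never appears on the right-hand side of any dependency, so B must belong to every candidate key.
{B}⁺ = {B}, which is not all of the schema, so we must add further attributes.
{B, D}⁺: BD→EFG adds E, F, G; BDE→A adds A → {A, B, D, E, F, G}. Minimal: {D}⁺ = {D}; {B}⁺ = {B} — none reach the full schema.
{B, E}⁺: E→ADF adds A, D, F; BD→EFG adds G → {A, B, D, E, F, G}. Minimal: {E}⁺ = {A, D, E, F}; {B}⁺ = {B} — none reach the full schema.
{B, F}⁺: F→D adds D; BD→EFG adds E, G; BDE→A adds A → {A, B, D, E, F, G}. Minimal: {F}⁺ = {D, F}; {B}⁺ = {B} — none reach the full schema.
Any other superkey contains one of these as a subset, so there are no further candidate keys.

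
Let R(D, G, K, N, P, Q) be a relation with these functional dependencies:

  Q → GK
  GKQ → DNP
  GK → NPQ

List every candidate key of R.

(Q), (G, K)

{Q}⁺: Q→GK adds G, K; GKQ→DNP adds D, N, P → {D, G, K, N, P, Q}.
{G, K}⁺: GK→NPQ adds N, P, Q; GKQ→DNP adds D → {D, G, K, N, P, Q}. Minimal: {K}⁺ = {K}; {G}⁺ = {G} — none reach the full schema.
Any other superkey contains one of these as a subset, so there are no further candidate keys.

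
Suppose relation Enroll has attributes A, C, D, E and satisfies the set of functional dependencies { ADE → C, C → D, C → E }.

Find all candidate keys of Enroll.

{A, C}, {A, D, E}

Attribute A never appears on the right-hand side of any dependency, so A must belong to every candidate key.
{A}⁺ = {A}, which is not all of the schema, so we must add further attributes.
{A, C}⁺: C→D adds D; C→E adds E → {A, C, D, E}.
{A, D, E}⁺: ADE→C adds C → {A, C, D, E}.
Any other superkey contains one of these as a subset, so there are no further candidate keys.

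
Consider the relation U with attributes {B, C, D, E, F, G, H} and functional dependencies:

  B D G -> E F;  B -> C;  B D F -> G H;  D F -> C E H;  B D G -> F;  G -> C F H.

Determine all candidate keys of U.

{B, D, F}, {B, D, G}

Attributes B, D never appear on any right-hand side, so every candidate key must contain {B, D}.
{B, D}⁺ = {B, C, D}, which is not all of the schema, so we must add further attributes.
{B, D, F}⁺: B→C adds C; BDF→GH adds G, H; DF→CEH adds E → {B, C, D, E, F, G, H}.
{B, D, G}⁺: BDG→EF adds E, F; B→C adds C; BDF→GH adds H → {B, C, D, E, F, G, H}.
Any other superkey contains one of these as a subset, so there are no further candidate keys.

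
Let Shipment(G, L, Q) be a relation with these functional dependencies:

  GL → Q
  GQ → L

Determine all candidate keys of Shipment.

Attribute G never appears on the right-hand side of any dependency, so G must belong to every candidate key.
{G}⁺ = {G}, which is not all of the schema, so we must add further attributes.
{G, L}⁺: GL→Q adds Q → {G, L, Q}. Minimal: {L}⁺ = {L}; {G}⁺ = {G} — none reach the full schema.
{G, Q}⁺: GQ→L adds L → {G, L, Q}. Minimal: {Q}⁺ = {Q}; {G}⁺ = {G} — none reach the full schema.
Any other superkey contains one of these as a subset, so there are no further candidate keys.

GL, GQ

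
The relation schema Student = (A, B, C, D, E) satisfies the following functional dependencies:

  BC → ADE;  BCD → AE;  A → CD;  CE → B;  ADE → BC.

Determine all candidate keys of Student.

{A, B}⁺: A→CD adds C, D; BC→ADE adds E → {A, B, C, D, E}.
{A, E}⁺: A→CD adds C, D; CE→B adds B → {A, B, C, D, E}.
{B, C}⁺: BC→ADE adds A, D, E → {A, B, C, D, E}.
{C, E}⁺: CE→B adds B; BC→ADE adds A, D → {A, B, C, D, E}.

{A, B}, {A, E}, {B, C}, {C, E}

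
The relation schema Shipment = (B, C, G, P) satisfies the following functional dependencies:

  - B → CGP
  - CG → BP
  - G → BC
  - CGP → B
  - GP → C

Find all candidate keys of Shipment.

{B}, {G}

{B}⁺: B→CGP adds C, G, P → {B, C, G, P}.
{G}⁺: G→BC adds B, C; B→CGP adds P → {B, C, G, P}.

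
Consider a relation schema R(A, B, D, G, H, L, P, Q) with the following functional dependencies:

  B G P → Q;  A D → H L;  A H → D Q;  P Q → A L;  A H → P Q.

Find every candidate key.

{A, B, D, G}, {A, B, G, H}, {B, D, G, P}, {B, G, H, P}

Attributes B, G never appear on any right-hand side, so every candidate key must contain {B, G}.
{B, G}⁺ = {B, G}, which is not all of the schema, so we must add further attributes.
{A, B, D, G}⁺: AD→HL adds H, L; AH→DQ adds Q; AH→PQ adds P → {A, B, D, G, H, L, P, Q}. Minimal: {B, D, G}⁺ = {B, D, G}; {A, D, G}⁺ = {A, D, G, H, L, P, Q}; {A, B, G}⁺ = {A, B, G}; … — none reach the full schema.
{A, B, G, H}⁺: AH→DQ adds D, Q; AH→PQ adds P; AD→HL adds L → {A, B, D, G, H, L, P, Q}. Minimal: {B, G, H}⁺ = {B, G, H}; {A, G, H}⁺ = {A, D, G, H, L, P, Q}; {A, B, H}⁺ = {A, B, D, H, L, P, Q}; … — none reach the full schema.
{B, D, G, P}⁺: BGP→Q adds Q; PQ→AL adds A, L; AD→HL adds H → {A, B, D, G, H, L, P, Q}. Minimal: {D, G, P}⁺ = {D, G, P}; {B, G, P}⁺ = {A, B, G, L, P, Q}; {B, D, P}⁺ = {B, D, P}; … — none reach the full schema.
{B, G, H, P}⁺: BGP→Q adds Q; PQ→AL adds A, L; AH→DQ adds D → {A, B, D, G, H, L, P, Q}. Minimal: {G, H, P}⁺ = {G, H, P}; {B, H, P}⁺ = {B, H, P}; {B, G, P}⁺ = {A, B, G, L, P, Q}; … — none reach the full schema.
Any other superkey contains one of these as a subset, so there are no further candidate keys.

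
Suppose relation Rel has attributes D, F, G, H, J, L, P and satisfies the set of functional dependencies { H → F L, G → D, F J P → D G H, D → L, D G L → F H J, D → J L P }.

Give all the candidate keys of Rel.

{G}⁺: G→D adds D; D→L adds L; DGL→FHJ adds F, H, J; D→JLP adds P → {D, F, G, H, J, L, P}.
{D, F}⁺: D→L adds L; D→JLP adds J, P; FJP→DGH adds G, H → {D, F, G, H, J, L, P}.
{D, H}⁺: H→FL adds F, L; D→JLP adds J, P; FJP→DGH adds G → {D, F, G, H, J, L, P}.
{F, J, P}⁺: FJP→DGH adds D, G, H; D→L adds L → {D, F, G, H, J, L, P}.
{H, J, P}⁺: H→FL adds F, L; FJP→DGH adds D, G → {D, F, G, H, J, L, P}.
Any other superkey contains one of these as a subset, so there are no further candidate keys.

{G}; {D, F}; {D, H}; {F, J, P}; {H, J, P}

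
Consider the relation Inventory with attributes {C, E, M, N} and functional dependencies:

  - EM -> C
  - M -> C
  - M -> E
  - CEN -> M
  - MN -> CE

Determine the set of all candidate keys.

MN, CEN

Attribute N never appears on the right-hand side of any dependency, so N must belong to every candidate key.
{N}⁺ = {N}, which is not all of the schema, so we must add further attributes.
{M, N}⁺: M→C adds C; M→E adds E → {C, E, M, N}.
{C, E, N}⁺: CEN→M adds M → {C, E, M, N}.
Any other superkey contains one of these as a subset, so there are no further candidate keys.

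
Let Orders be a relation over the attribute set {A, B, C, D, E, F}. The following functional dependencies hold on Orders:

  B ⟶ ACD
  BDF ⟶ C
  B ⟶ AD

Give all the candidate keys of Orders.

(B, E, F)

Attributes B, E, F never appear on any right-hand side, so every candidate key must contain {B, E, F}.
{B, E, F}⁺ = {A, B, C, D, E, F}, which is all of the schema, so {B, E, F} is the only candidate key.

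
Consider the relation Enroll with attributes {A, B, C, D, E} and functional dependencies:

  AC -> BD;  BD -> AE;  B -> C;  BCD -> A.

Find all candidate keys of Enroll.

{A, B}, {A, C}, {B, D}

{A, B}⁺: B→C adds C; AC→BD adds D; BD→AE adds E → {A, B, C, D, E}. Minimal: {B}⁺ = {B, C}; {A}⁺ = {A} — none reach the full schema.
{A, C}⁺: AC→BD adds B, D; BD→AE adds E → {A, B, C, D, E}. Minimal: {C}⁺ = {C}; {A}⁺ = {A} — none reach the full schema.
{B, D}⁺: BD→AE adds A, E; B→C adds C → {A, B, C, D, E}. Minimal: {D}⁺ = {D}; {B}⁺ = {B, C} — none reach the full schema.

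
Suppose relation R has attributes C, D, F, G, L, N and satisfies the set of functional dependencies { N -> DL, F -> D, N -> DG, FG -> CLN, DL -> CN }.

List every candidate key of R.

Attribute F never appears on the right-hand side of any dependency, so F must belong to every candidate key.
{F}⁺ = {D, F}, which is not all of the schema, so we must add further attributes.
{F, G}⁺: F→D adds D; FG→CLN adds C, L, N → {C, D, F, G, L, N}.
{F, L}⁺: F→D adds D; DL→CN adds C, N; N→DG adds G → {C, D, F, G, L, N}.
{F, N}⁺: N→DL adds D, L; N→DG adds G; FG→CLN adds C → {C, D, F, G, L, N}.

FG; FL; FN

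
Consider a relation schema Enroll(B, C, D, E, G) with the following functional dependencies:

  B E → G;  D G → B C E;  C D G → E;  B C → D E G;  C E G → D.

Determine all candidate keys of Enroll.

(B, C), (D, G), (B, D, E), (C, E, G)

{B, C}⁺: BC→DEG adds D, E, G → {B, C, D, E, G}. Minimal: {C}⁺ = {C}; {B}⁺ = {B} — none reach the full schema.
{D, G}⁺: DG→BCE adds B, C, E → {B, C, D, E, G}. Minimal: {G}⁺ = {G}; {D}⁺ = {D} — none reach the full schema.
{B, D, E}⁺: BE→G adds G; DG→BCE adds C → {B, C, D, E, G}. Minimal: {D, E}⁺ = {D, E}; {B, E}⁺ = {B, E, G}; {B, D}⁺ = {B, D} — none reach the full schema.
{C, E, G}⁺: CEG→D adds D; DG→BCE adds B → {B, C, D, E, G}. Minimal: {E, G}⁺ = {E, G}; {C, G}⁺ = {C, G}; {C, E}⁺ = {C, E} — none reach the full schema.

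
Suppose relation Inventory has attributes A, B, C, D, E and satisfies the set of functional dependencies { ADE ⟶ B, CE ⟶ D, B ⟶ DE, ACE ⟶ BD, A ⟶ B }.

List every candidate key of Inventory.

{A, C}

Attributes A, C never appear on any right-hand side, so every candidate key must contain {A, C}.
{A, C}⁺ = {A, B, C, D, E}, which is all of the schema, so {A, C} is the only candidate key.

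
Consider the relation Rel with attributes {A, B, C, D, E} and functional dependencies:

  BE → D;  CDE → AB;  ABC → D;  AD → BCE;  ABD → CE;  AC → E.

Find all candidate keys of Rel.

{A, D}⁺: AD→BCE adds B, C, E → {A, B, C, D, E}.
{A, B, C}⁺: ABC→D adds D; AD→BCE adds E → {A, B, C, D, E}.
{A, B, E}⁺: BE→D adds D; AD→BCE adds C → {A, B, C, D, E}.
{B, C, E}⁺: BE→D adds D; CDE→AB adds A → {A, B, C, D, E}.
{C, D, E}⁺: CDE→AB adds A, B → {A, B, C, D, E}.
Any other superkey contains one of these as a subset, so there are no further candidate keys.

(A, D); (A, B, C); (A, B, E); (B, C, E); (C, D, E)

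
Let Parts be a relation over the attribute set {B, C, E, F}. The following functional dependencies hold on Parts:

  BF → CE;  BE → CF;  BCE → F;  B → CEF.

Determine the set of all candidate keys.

{B}

Attribute B never appears on the right-hand side of any dependency, so B must belong to every candidate key.
{B}⁺ = {B, C, E, F}, which is all of the schema, so {B} is the only candidate key.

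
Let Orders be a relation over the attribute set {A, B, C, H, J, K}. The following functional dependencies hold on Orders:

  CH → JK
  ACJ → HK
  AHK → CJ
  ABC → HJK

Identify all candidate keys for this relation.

Attributes A, B never appear on any right-hand side, so every candidate key must contain {A, B}.
{A, B}⁺ = {A, B}, which is not all of the schema, so we must add further attributes.
{A, B, C}⁺: ABC→HJK adds H, J, K → {A, B, C, H, J, K}. Minimal: {B, C}⁺ = {B, C}; {A, C}⁺ = {A, C}; {A, B}⁺ = {A, B} — none reach the full schema.
{A, B, H, K}⁺: AHK→CJ adds C, J → {A, B, C, H, J, K}. Minimal: {B, H, K}⁺ = {B, H, K}; {A, H, K}⁺ = {A, C, H, J, K}; {A, B, K}⁺ = {A, B, K}; … — none reach the full schema.
Any other superkey contains one of these as a subset, so there are no further candidate keys.

(A, B, C), (A, B, H, K)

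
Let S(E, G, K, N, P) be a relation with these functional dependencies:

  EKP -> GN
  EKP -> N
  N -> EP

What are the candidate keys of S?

Attribute K never appears on the right-hand side of any dependency, so K must belong to every candidate key.
{K}⁺ = {K}, which is not all of the schema, so we must add further attributes.
{K, N}⁺: N→EP adds E, P; EKP→GN adds G → {E, G, K, N, P}.
{E, K, P}⁺: EKP→GN adds G, N → {E, G, K, N, P}.
Any other superkey contains one of these as a subset, so there are no further candidate keys.

(K, N), (E, K, P)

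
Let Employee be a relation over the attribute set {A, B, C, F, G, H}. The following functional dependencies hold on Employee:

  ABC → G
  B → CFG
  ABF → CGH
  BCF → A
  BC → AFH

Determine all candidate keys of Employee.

Attribute B never appears on the right-hand side of any dependency, so B must belong to every candidate key.
{B}⁺ = {A, B, C, F, G, H}, which is all of the schema, so {B} is the only candidate key.

{B}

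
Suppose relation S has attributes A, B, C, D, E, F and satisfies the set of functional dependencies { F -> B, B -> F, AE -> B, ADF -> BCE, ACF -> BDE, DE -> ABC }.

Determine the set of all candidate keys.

{D, E}⁺: DE→ABC adds A, B, C; B→F adds F → {A, B, C, D, E, F}. Minimal: {E}⁺ = {E}; {D}⁺ = {D} — none reach the full schema.
{A, B, C}⁺: B→F adds F; ACF→BDE adds D, E → {A, B, C, D, E, F}. Minimal: {B, C}⁺ = {B, C, F}; {A, C}⁺ = {A, C}; {A, B}⁺ = {A, B, F} — none reach the full schema.
{A, B, D}⁺: B→F adds F; ADF→BCE adds C, E → {A, B, C, D, E, F}. Minimal: {B, D}⁺ = {B, D, F}; {A, D}⁺ = {A, D}; {A, B}⁺ = {A, B, F} — none reach the full schema.
{A, C, E}⁺: AE→B adds B; B→F adds F; ACF→BDE adds D → {A, B, C, D, E, F}. Minimal: {C, E}⁺ = {C, E}; {A, E}⁺ = {A, B, E, F}; {A, C}⁺ = {A, C} — none reach the full schema.
{A, C, F}⁺: F→B adds B; ACF→BDE adds D, E → {A, B, C, D, E, F}. Minimal: {C, F}⁺ = {B, C, F}; {A, F}⁺ = {A, B, F}; {A, C}⁺ = {A, C} — none reach the full schema.
{A, D, F}⁺: F→B adds B; ADF→BCE adds C, E → {A, B, C, D, E, F}. Minimal: {D, F}⁺ = {B, D, F}; {A, F}⁺ = {A, B, F}; {A, D}⁺ = {A, D} — none reach the full schema.

{D, E}; {A, B, C}; {A, B, D}; {A, C, E}; {A, C, F}; {A, D, F}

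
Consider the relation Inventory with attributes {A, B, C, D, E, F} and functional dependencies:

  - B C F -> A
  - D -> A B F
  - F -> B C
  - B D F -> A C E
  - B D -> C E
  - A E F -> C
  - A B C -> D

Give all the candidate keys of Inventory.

{D}, {F}, {A, B, C}

{D}⁺: D→ABF adds A, B, F; F→BC adds C; BDF→ACE adds E → {A, B, C, D, E, F}.
{F}⁺: F→BC adds B, C; BCF→A adds A; ABC→D adds D; BDF→ACE adds E → {A, B, C, D, E, F}.
{A, B, C}⁺: ABC→D adds D; D→ABF adds F; BDF→ACE adds E → {A, B, C, D, E, F}. Minimal: {B, C}⁺ = {B, C}; {A, C}⁺ = {A, C}; {A, B}⁺ = {A, B} — none reach the full schema.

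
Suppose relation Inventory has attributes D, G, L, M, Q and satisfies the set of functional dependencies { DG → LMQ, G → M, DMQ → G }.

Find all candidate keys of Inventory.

{D, G}; {D, M, Q}

Attribute D never appears on the right-hand side of any dependency, so D must belong to every candidate key.
{D}⁺ = {D}, which is not all of the schema, so we must add further attributes.
{D, G}⁺: DG→LMQ adds L, M, Q → {D, G, L, M, Q}. Minimal: {G}⁺ = {G, M}; {D}⁺ = {D} — none reach the full schema.
{D, M, Q}⁺: DMQ→G adds G; DG→LMQ adds L → {D, G, L, M, Q}. Minimal: {M, Q}⁺ = {M, Q}; {D, Q}⁺ = {D, Q}; {D, M}⁺ = {D, M} — none reach the full schema.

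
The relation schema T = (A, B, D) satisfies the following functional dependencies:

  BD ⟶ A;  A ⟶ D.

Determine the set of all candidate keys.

Attribute B never appears on the right-hand side of any dependency, so B must belong to every candidate key.
{B}⁺ = {B}, which is not all of the schema, so we must add further attributes.
{A, B}⁺: A→D adds D → {A, B, D}. Minimal: {B}⁺ = {B}; {A}⁺ = {A, D} — none reach the full schema.
{B, D}⁺: BD→A adds A → {A, B, D}. Minimal: {D}⁺ = {D}; {B}⁺ = {B} — none reach the full schema.
Any other superkey contains one of these as a subset, so there are no further candidate keys.

(A, B); (B, D)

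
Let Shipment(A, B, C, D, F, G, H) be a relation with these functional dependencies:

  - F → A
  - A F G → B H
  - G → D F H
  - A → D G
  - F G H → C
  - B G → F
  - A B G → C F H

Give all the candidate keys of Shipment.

{A}⁺: A→DG adds D, G; G→DFH adds F, H; FGH→C adds C; AFG→BH adds B → {A, B, C, D, F, G, H}.
{F}⁺: F→A adds A; A→DG adds D, G; AFG→BH adds B, H; FGH→C adds C → {A, B, C, D, F, G, H}.
{G}⁺: G→DFH adds D, F, H; FGH→C adds C; F→A adds A; AFG→BH adds B → {A, B, C, D, F, G, H}.
Any other superkey contains one of these as a subset, so there are no further candidate keys.

(A); (F); (G)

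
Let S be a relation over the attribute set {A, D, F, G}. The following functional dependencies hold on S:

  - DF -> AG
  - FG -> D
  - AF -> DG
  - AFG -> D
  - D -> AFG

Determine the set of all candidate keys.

{D}⁺: D→AFG adds A, F, G → {A, D, F, G}.
{A, F}⁺: AF→DG adds D, G → {A, D, F, G}. Minimal: {F}⁺ = {F}; {A}⁺ = {A} — none reach the full schema.
{F, G}⁺: FG→D adds D; D→AFG adds A → {A, D, F, G}. Minimal: {G}⁺ = {G}; {F}⁺ = {F} — none reach the full schema.
Any other superkey contains one of these as a subset, so there are no further candidate keys.

D, AF, FG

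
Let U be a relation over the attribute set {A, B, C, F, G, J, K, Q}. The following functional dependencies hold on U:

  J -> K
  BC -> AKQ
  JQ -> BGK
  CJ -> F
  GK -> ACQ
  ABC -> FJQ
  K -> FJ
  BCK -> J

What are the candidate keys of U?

BC, GJ, GK, JQ, KQ

{B, C}⁺: BC→AKQ adds A, K, Q; ABC→FJQ adds F, J; JQ→BGK adds G → {A, B, C, F, G, J, K, Q}. Minimal: {C}⁺ = {C}; {B}⁺ = {B} — none reach the full schema.
{G, J}⁺: J→K adds K; GK→ACQ adds A, C, Q; K→FJ adds F; JQ→BGK adds B → {A, B, C, F, G, J, K, Q}. Minimal: {J}⁺ = {F, J, K}; {G}⁺ = {G} — none reach the full schema.
{G, K}⁺: GK→ACQ adds A, C, Q; K→FJ adds F, J; JQ→BGK adds B → {A, B, C, F, G, J, K, Q}. Minimal: {K}⁺ = {F, J, K}; {G}⁺ = {G} — none reach the full schema.
{J, Q}⁺: J→K adds K; JQ→BGK adds B, G; GK→ACQ adds A, C; ABC→FJQ adds F → {A, B, C, F, G, J, K, Q}. Minimal: {Q}⁺ = {Q}; {J}⁺ = {F, J, K} — none reach the full schema.
{K, Q}⁺: K→FJ adds F, J; JQ→BGK adds B, G; GK→ACQ adds A, C → {A, B, C, F, G, J, K, Q}. Minimal: {Q}⁺ = {Q}; {K}⁺ = {F, J, K} — none reach the full schema.
Any other superkey contains one of these as a subset, so there are no further candidate keys.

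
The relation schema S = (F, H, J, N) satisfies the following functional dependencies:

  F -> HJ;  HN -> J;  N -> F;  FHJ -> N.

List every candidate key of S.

{F}⁺: F→HJ adds H, J; FHJ→N adds N → {F, H, J, N}.
{N}⁺: N→F adds F; F→HJ adds H, J → {F, H, J, N}.
Any other superkey contains one of these as a subset, so there are no further candidate keys.

(F), (N)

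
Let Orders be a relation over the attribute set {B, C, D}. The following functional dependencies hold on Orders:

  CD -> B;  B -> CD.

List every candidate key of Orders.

{B}; {C, D}

{B}⁺: B→CD adds C, D → {B, C, D}.
{C, D}⁺: CD→B adds B → {B, C, D}. Minimal: {D}⁺ = {D}; {C}⁺ = {C} — none reach the full schema.
Any other superkey contains one of these as a subset, so there are no further candidate keys.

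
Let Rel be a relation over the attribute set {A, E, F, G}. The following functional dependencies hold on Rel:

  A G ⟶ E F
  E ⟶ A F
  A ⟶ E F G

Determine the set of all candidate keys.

{A}, {E}

{A}⁺: A→EFG adds E, F, G → {A, E, F, G}.
{E}⁺: E→AF adds A, F; A→EFG adds G → {A, E, F, G}.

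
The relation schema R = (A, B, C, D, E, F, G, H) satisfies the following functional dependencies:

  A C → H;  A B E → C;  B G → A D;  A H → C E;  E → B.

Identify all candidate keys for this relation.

(E, F, G); (A, C, F, G); (A, F, G, H); (B, C, F, G); (B, F, G, H)

Attributes F, G never appear on any right-hand side, so every candidate key must contain {F, G}.
{F, G}⁺ = {F, G}, which is not all of the schema, so we must add further attributes.
{E, F, G}⁺: E→B adds B; BG→AD adds A, D; ABE→C adds C; AC→H adds H → {A, B, C, D, E, F, G, H}. Minimal: {F, G}⁺ = {F, G}; {E, G}⁺ = {A, B, C, D, E, G, H}; {E, F}⁺ = {B, E, F} — none reach the full schema.
{A, C, F, G}⁺: AC→H adds H; AH→CE adds E; E→B adds B; BG→AD adds D → {A, B, C, D, E, F, G, H}. Minimal: {C, F, G}⁺ = {C, F, G}; {A, F, G}⁺ = {A, F, G}; {A, C, G}⁺ = {A, B, C, D, E, G, H}; … — none reach the full schema.
{A, F, G, H}⁺: AH→CE adds C, E; E→B adds B; BG→AD adds D → {A, B, C, D, E, F, G, H}. Minimal: {F, G, H}⁺ = {F, G, H}; {A, G, H}⁺ = {A, B, C, D, E, G, H}; {A, F, H}⁺ = {A, B, C, E, F, H}; … — none reach the full schema.
{B, C, F, G}⁺: BG→AD adds A, D; AC→H adds H; AH→CE adds E → {A, B, C, D, E, F, G, H}. Minimal: {C, F, G}⁺ = {C, F, G}; {B, F, G}⁺ = {A, B, D, F, G}; {B, C, G}⁺ = {A, B, C, D, E, G, H}; … — none reach the full schema.
{B, F, G, H}⁺: BG→AD adds A, D; AH→CE adds C, E → {A, B, C, D, E, F, G, H}. Minimal: {F, G, H}⁺ = {F, G, H}; {B, G, H}⁺ = {A, B, C, D, E, G, H}; {B, F, H}⁺ = {B, F, H}; … — none reach the full schema.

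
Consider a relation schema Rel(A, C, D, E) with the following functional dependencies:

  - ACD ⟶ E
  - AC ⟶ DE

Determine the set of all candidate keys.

AC

Attributes A, C never appear on any right-hand side, so every candidate key must contain {A, C}.
{A, C}⁺ = {A, C, D, E}, which is all of the schema, so {A, C} is the only candidate key.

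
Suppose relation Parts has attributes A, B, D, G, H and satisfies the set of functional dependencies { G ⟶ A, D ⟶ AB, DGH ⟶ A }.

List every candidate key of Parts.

Attributes D, G, H never appear on any right-hand side, so every candidate key must contain {D, G, H}.
{D, G, H}⁺ = {A, B, D, G, H}, which is all of the schema, so {D, G, H} is the only candidate key.

{D, G, H}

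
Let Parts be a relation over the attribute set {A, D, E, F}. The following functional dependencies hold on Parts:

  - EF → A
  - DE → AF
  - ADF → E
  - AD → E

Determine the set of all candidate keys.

Attribute D never appears on the right-hand side of any dependency, so D must belong to every candidate key.
{D}⁺ = {D}, which is not all of the schema, so we must add further attributes.
{A, D}⁺: AD→E adds E; DE→AF adds F → {A, D, E, F}.
{D, E}⁺: DE→AF adds A, F → {A, D, E, F}.
Any other superkey contains one of these as a subset, so there are no further candidate keys.

(A, D), (D, E)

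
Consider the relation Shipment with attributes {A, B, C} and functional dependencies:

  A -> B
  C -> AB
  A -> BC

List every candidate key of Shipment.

(A); (C)

{A}⁺: A→B adds B; A→BC adds C → {A, B, C}.
{C}⁺: C→AB adds A, B → {A, B, C}.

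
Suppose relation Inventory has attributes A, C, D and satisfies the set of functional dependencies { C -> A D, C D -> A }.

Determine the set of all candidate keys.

{C}

Attribute C never appears on the right-hand side of any dependency, so C must belong to every candidate key.
{C}⁺ = {A, C, D}, which is all of the schema, so {C} is the only candidate key.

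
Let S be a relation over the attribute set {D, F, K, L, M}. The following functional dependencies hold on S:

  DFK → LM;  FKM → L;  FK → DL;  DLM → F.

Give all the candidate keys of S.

Attribute K never appears on the right-hand side of any dependency, so K must belong to every candidate key.
{K}⁺ = {K}, which is not all of the schema, so we must add further attributes.
{F, K}⁺: FK→DL adds D, L; DFK→LM adds M → {D, F, K, L, M}. Minimal: {K}⁺ = {K}; {F}⁺ = {F} — none reach the full schema.
{D, K, L, M}⁺: DLM→F adds F → {D, F, K, L, M}. Minimal: {K, L, M}⁺ = {K, L, M}; {D, L, M}⁺ = {D, F, L, M}; {D, K, M}⁺ = {D, K, M}; … — none reach the full schema.
Any other superkey contains one of these as a subset, so there are no further candidate keys.

FK, DKLM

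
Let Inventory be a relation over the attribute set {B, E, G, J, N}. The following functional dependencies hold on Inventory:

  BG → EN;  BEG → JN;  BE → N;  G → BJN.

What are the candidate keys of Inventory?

Attribute G never appears on the right-hand side of any dependency, so G must belong to every candidate key.
{G}⁺ = {B, E, G, J, N}, which is all of the schema, so {G} is the only candidate key.

G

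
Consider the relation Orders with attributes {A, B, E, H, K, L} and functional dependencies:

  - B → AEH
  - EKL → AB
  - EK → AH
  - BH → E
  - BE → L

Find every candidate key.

{B, K}; {E, K, L}

{B, K}⁺: B→AEH adds A, E, H; BE→L adds L → {A, B, E, H, K, L}.
{E, K, L}⁺: EKL→AB adds A, B; EK→AH adds H → {A, B, E, H, K, L}.
Any other superkey contains one of these as a subset, so there are no further candidate keys.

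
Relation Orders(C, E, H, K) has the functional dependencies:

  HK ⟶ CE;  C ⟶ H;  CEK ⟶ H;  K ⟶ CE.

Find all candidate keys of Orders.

Attribute K never appears on the right-hand side of any dependency, so K must belong to every candidate key.
{K}⁺ = {C, E, H, K}, which is all of the schema, so {K} is the only candidate key.

(K)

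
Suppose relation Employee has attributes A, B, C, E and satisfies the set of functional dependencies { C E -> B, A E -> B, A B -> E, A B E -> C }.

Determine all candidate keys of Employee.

Attribute A never appears on the right-hand side of any dependency, so A must belong to every candidate key.
{A}⁺ = {A}, which is not all of the schema, so we must add further attributes.
{A, B}⁺: AB→E adds E; ABE→C adds C → {A, B, C, E}.
{A, E}⁺: AE→B adds B; ABE→C adds C → {A, B, C, E}.
Any other superkey contains one of these as a subset, so there are no further candidate keys.

{A, B}, {A, E}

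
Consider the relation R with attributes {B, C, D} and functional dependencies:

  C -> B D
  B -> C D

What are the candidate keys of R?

{B}; {C}

{B}⁺: B→CD adds C, D → {B, C, D}.
{C}⁺: C→BD adds B, D → {B, C, D}.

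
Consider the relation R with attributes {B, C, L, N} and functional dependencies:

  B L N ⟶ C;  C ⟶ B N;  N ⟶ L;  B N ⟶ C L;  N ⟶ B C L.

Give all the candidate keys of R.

{C}⁺: C→BN adds B, N; N→L adds L → {B, C, L, N}.
{N}⁺: N→L adds L; N→BCL adds B, C → {B, C, L, N}.

{C}, {N}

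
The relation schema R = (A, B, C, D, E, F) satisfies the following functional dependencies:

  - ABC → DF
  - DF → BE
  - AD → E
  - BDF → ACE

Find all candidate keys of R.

(D, F); (A, B, C)

{D, F}⁺: DF→BE adds B, E; BDF→ACE adds A, C → {A, B, C, D, E, F}. Minimal: {F}⁺ = {F}; {D}⁺ = {D} — none reach the full schema.
{A, B, C}⁺: ABC→DF adds D, F; DF→BE adds E → {A, B, C, D, E, F}. Minimal: {B, C}⁺ = {B, C}; {A, C}⁺ = {A, C}; {A, B}⁺ = {A, B} — none reach the full schema.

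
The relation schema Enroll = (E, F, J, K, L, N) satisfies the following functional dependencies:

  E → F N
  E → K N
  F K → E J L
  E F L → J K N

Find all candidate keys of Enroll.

{E}⁺: E→FN adds F, N; E→KN adds K; FK→EJL adds J, L → {E, F, J, K, L, N}.
{F, K}⁺: FK→EJL adds E, J, L; EFL→JKN adds N → {E, F, J, K, L, N}. Minimal: {K}⁺ = {K}; {F}⁺ = {F} — none reach the full schema.

{E}, {F, K}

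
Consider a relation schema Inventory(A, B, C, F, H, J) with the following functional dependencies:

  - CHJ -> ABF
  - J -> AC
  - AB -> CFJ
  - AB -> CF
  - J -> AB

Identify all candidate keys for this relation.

Attribute H never appears on the right-hand side of any dependency, so H must belong to every candidate key.
{H}⁺ = {H}, which is not all of the schema, so we must add further attributes.
{H, J}⁺: J→AC adds A, C; J→AB adds B; CHJ→ABF adds F → {A, B, C, F, H, J}. Minimal: {J}⁺ = {A, B, C, F, J}; {H}⁺ = {H} — none reach the full schema.
{A, B, H}⁺: AB→CFJ adds C, F, J → {A, B, C, F, H, J}. Minimal: {B, H}⁺ = {B, H}; {A, H}⁺ = {A, H}; {A, B}⁺ = {A, B, C, F, J} — none reach the full schema.

{H, J}, {A, B, H}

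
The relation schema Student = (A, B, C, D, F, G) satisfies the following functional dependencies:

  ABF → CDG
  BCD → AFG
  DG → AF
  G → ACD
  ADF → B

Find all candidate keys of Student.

{G}, {A, B, F}, {A, D, F}, {B, C, D}

{G}⁺: G→ACD adds A, C, D; DG→AF adds F; ADF→B adds B → {A, B, C, D, F, G}.
{A, B, F}⁺: ABF→CDG adds C, D, G → {A, B, C, D, F, G}.
{A, D, F}⁺: ADF→B adds B; ABF→CDG adds C, G → {A, B, C, D, F, G}.
{B, C, D}⁺: BCD→AFG adds A, F, G → {A, B, C, D, F, G}.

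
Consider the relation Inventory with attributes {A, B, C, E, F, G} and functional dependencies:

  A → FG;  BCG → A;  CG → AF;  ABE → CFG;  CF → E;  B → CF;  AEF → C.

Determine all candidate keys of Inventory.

{A, B}⁺: A→FG adds F, G; B→CF adds C; CF→E adds E → {A, B, C, E, F, G}.
{B, G}⁺: B→CF adds C, F; BCG→A adds A; CF→E adds E → {A, B, C, E, F, G}.
Any other superkey contains one of these as a subset, so there are no further candidate keys.

{A, B}; {B, G}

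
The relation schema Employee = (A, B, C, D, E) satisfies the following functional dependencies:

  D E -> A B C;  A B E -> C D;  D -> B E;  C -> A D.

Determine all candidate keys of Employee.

{C}, {D}, {A, B, E}

{C}⁺: C→AD adds A, D; D→BE adds B, E → {A, B, C, D, E}.
{D}⁺: D→BE adds B, E; DE→ABC adds A, C → {A, B, C, D, E}.
{A, B, E}⁺: ABE→CD adds C, D → {A, B, C, D, E}. Minimal: {B, E}⁺ = {B, E}; {A, E}⁺ = {A, E}; {A, B}⁺ = {A, B} — none reach the full schema.
Any other superkey contains one of these as a subset, so there are no further candidate keys.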